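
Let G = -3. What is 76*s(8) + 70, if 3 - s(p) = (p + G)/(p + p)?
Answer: 1097/4 ≈ 274.25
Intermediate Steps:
s(p) = 3 - (-3 + p)/(2*p) (s(p) = 3 - (p - 3)/(p + p) = 3 - (-3 + p)/(2*p))
76*s(8) + 70 = 76*((1/2)*(3 + 5*8)/8) + 70 = 76*((1/2)*(1/8)*(3 + 40)) + 70 = 76*((1/2)*(1/8)*43) + 70 = 76*(43/16) + 70 = 817/4 + 70 = 1097/4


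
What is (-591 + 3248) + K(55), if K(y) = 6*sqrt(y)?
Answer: 2657 + 6*sqrt(55) ≈ 2701.5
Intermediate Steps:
(-591 + 3248) + K(55) = (-591 + 3248) + 6*sqrt(55) = 2657 + 6*sqrt(55)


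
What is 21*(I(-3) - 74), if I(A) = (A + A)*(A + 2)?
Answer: -1428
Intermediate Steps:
I(A) = 2*A*(2 + A) (I(A) = (2*A)*(2 + A) = 2*A*(2 + A))
21*(I(-3) - 74) = 21*(2*(-3)*(2 - 3) - 74) = 21*(2*(-3)*(-1) - 74) = 21*(6 - 74) = 21*(-68) = -1428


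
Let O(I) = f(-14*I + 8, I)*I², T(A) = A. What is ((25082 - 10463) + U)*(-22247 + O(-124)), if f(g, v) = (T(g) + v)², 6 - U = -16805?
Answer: 1268287000168790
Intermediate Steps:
U = 16811 (U = 6 - 1*(-16805) = 6 + 16805 = 16811)
f(g, v) = (g + v)²
O(I) = I²*(8 - 13*I)² (O(I) = ((-14*I + 8) + I)²*I² = ((8 - 14*I) + I)²*I² = (8 - 13*I)²*I² = I²*(8 - 13*I)²)
((25082 - 10463) + U)*(-22247 + O(-124)) = ((25082 - 10463) + 16811)*(-22247 + (-124)²*(-8 + 13*(-124))²) = (14619 + 16811)*(-22247 + 15376*(-8 - 1612)²) = 31430*(-22247 + 15376*(-1620)²) = 31430*(-22247 + 15376*2624400) = 31430*(-22247 + 40352774400) = 31430*40352752153 = 1268287000168790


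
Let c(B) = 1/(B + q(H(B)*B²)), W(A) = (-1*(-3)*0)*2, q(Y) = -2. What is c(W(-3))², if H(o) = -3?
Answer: ¼ ≈ 0.25000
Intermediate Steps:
W(A) = 0 (W(A) = (3*0)*2 = 0*2 = 0)
c(B) = 1/(-2 + B) (c(B) = 1/(B - 2) = 1/(-2 + B))
c(W(-3))² = (1/(-2 + 0))² = (1/(-2))² = (-½)² = ¼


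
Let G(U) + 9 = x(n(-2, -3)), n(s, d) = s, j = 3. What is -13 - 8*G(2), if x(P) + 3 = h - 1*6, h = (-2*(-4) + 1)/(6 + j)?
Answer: 123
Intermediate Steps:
h = 1 (h = (-2*(-4) + 1)/(6 + 3) = (8 + 1)/9 = 9*(⅑) = 1)
x(P) = -8 (x(P) = -3 + (1 - 1*6) = -3 + (1 - 6) = -3 - 5 = -8)
G(U) = -17 (G(U) = -9 - 8 = -17)
-13 - 8*G(2) = -13 - 8*(-17) = -13 + 136 = 123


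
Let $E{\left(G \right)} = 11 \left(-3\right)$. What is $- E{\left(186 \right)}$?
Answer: $33$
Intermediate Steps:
$E{\left(G \right)} = -33$
$- E{\left(186 \right)} = \left(-1\right) \left(-33\right) = 33$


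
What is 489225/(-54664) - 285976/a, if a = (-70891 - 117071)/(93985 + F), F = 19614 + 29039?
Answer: 371618285185897/1712459128 ≈ 2.1701e+5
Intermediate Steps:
F = 48653
a = -31327/23773 (a = (-70891 - 117071)/(93985 + 48653) = -187962/142638 = -187962*1/142638 = -31327/23773 ≈ -1.3178)
489225/(-54664) - 285976/a = 489225/(-54664) - 285976/(-31327/23773) = 489225*(-1/54664) - 285976*(-23773/31327) = -489225/54664 + 6798507448/31327 = 371618285185897/1712459128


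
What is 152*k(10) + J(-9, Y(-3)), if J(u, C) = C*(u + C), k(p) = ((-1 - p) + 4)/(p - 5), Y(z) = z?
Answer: -884/5 ≈ -176.80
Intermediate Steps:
k(p) = (3 - p)/(-5 + p)
J(u, C) = C*(C + u)
152*k(10) + J(-9, Y(-3)) = 152*((3 - 1*10)/(-5 + 10)) - 3*(-3 - 9) = 152*((3 - 10)/5) - 3*(-12) = 152*((⅕)*(-7)) + 36 = 152*(-7/5) + 36 = -1064/5 + 36 = -884/5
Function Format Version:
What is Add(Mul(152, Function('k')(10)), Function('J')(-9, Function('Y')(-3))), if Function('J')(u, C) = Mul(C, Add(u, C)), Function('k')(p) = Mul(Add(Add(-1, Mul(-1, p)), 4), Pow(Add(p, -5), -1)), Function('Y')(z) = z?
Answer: Rational(-884, 5) ≈ -176.80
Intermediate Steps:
Function('k')(p) = Mul(Pow(Add(-5, p), -1), Add(3, Mul(-1, p))) (Function('k')(p) = Mul(Add(3, Mul(-1, p)), Pow(Add(-5, p), -1)) = Mul(Pow(Add(-5, p), -1), Add(3, Mul(-1, p))))
Function('J')(u, C) = Mul(C, Add(C, u))
Add(Mul(152, Function('k')(10)), Function('J')(-9, Function('Y')(-3))) = Add(Mul(152, Mul(Pow(Add(-5, 10), -1), Add(3, Mul(-1, 10)))), Mul(-3, Add(-3, -9))) = Add(Mul(152, Mul(Pow(5, -1), Add(3, -10))), Mul(-3, -12)) = Add(Mul(152, Mul(Rational(1, 5), -7)), 36) = Add(Mul(152, Rational(-7, 5)), 36) = Add(Rational(-1064, 5), 36) = Rational(-884, 5)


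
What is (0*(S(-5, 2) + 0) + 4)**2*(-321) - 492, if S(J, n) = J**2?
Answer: -5628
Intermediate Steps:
(0*(S(-5, 2) + 0) + 4)**2*(-321) - 492 = (0*((-5)**2 + 0) + 4)**2*(-321) - 492 = (0*(25 + 0) + 4)**2*(-321) - 492 = (0*25 + 4)**2*(-321) - 492 = (0 + 4)**2*(-321) - 492 = 4**2*(-321) - 492 = 16*(-321) - 492 = -5136 - 492 = -5628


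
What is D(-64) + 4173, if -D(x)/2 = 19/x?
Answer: 133555/32 ≈ 4173.6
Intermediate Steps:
D(x) = -38/x
D(-64) + 4173 = -38/(-64) + 4173 = -38*(-1/64) + 4173 = 19/32 + 4173 = 133555/32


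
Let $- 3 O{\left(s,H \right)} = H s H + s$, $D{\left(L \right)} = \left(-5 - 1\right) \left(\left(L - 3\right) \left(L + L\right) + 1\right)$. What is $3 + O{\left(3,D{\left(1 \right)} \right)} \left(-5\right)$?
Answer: $1628$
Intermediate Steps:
$D{\left(L \right)} = -6 - 12 L \left(-3 + L\right)$ ($D{\left(L \right)} = - 6 \left(\left(-3 + L\right) 2 L + 1\right) = - 6 \left(2 L \left(-3 + L\right) + 1\right) = - 6 \left(1 + 2 L \left(-3 + L\right)\right) = -6 - 12 L \left(-3 + L\right)$)
$O{\left(s,H \right)} = - \frac{s}{3} - \frac{s H^{2}}{3}$ ($O{\left(s,H \right)} = - \frac{H s H + s}{3} = - \frac{s H^{2} + s}{3} = - \frac{s + s H^{2}}{3} = - \frac{s}{3} - \frac{s H^{2}}{3}$)
$3 + O{\left(3,D{\left(1 \right)} \right)} \left(-5\right) = 3 + \left(- \frac{1}{3}\right) 3 \left(1 + \left(-6 - 12 \cdot 1^{2} + 36 \cdot 1\right)^{2}\right) \left(-5\right) = 3 + \left(- \frac{1}{3}\right) 3 \left(1 + \left(-6 - 12 + 36\right)^{2}\right) \left(-5\right) = 3 + \left(- \frac{1}{3}\right) 3 \left(1 + 18^{2}\right) \left(-5\right) = 3 + \left(- \frac{1}{3}\right) 3 \left(1 + 324\right) \left(-5\right) = 3 + \left(- \frac{1}{3}\right) 3 \cdot 325 \left(-5\right) = 3 - -1625 = 3 + 1625 = 1628$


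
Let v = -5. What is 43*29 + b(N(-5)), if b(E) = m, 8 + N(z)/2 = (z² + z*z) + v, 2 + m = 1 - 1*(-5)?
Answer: 1251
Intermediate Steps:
m = 4 (m = -2 + (1 - 1*(-5)) = -2 + (1 + 5) = -2 + 6 = 4)
N(z) = -26 + 4*z² (N(z) = -16 + 2*((z² + z*z) - 5) = -16 + 2*((z² + z²) - 5) = -16 + 2*(2*z² - 5) = -16 + 2*(-5 + 2*z²) = -16 + (-10 + 4*z²) = -26 + 4*z²)
b(E) = 4
43*29 + b(N(-5)) = 43*29 + 4 = 1247 + 4 = 1251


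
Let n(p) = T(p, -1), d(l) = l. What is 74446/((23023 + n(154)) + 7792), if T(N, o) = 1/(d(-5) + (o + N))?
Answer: 11018008/4560621 ≈ 2.4159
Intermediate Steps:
T(N, o) = 1/(-5 + N + o) (T(N, o) = 1/(-5 + (o + N)) = 1/(-5 + (N + o)) = 1/(-5 + N + o))
n(p) = 1/(-6 + p) (n(p) = 1/(-5 + p - 1) = 1/(-6 + p))
74446/((23023 + n(154)) + 7792) = 74446/((23023 + 1/(-6 + 154)) + 7792) = 74446/((23023 + 1/148) + 7792) = 74446/(3407405/148 + 7792) = 74446/(4560621/148) = 74446*(148/4560621) = 11018008/4560621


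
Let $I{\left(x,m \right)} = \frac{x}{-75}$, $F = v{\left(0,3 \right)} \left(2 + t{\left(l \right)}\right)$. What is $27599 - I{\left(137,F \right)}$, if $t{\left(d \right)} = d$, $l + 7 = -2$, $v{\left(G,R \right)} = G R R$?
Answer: $\frac{2070062}{75} \approx 27601.0$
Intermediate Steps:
$v{\left(G,R \right)} = G R^{2}$
$l = -9$ ($l = -7 - 2 = -9$)
$F = 0$ ($F = 0 \cdot 3^{2} \left(2 - 9\right) = 0 \cdot 9 \left(-7\right) = 0 \left(-7\right) = 0$)
$I{\left(x,m \right)} = - \frac{x}{75}$ ($I{\left(x,m \right)} = x \left(- \frac{1}{75}\right) = - \frac{x}{75}$)
$27599 - I{\left(137,F \right)} = 27599 - \left(- \frac{1}{75}\right) 137 = 27599 - - \frac{137}{75} = 27599 + \frac{137}{75} = \frac{2070062}{75}$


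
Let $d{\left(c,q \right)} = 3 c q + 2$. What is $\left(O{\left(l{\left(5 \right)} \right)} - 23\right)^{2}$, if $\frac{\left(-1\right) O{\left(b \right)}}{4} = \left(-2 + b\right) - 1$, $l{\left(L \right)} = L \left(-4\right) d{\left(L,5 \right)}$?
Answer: $37810201$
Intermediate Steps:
$d{\left(c,q \right)} = 2 + 3 c q$ ($d{\left(c,q \right)} = 3 c q + 2 = 2 + 3 c q$)
$l{\left(L \right)} = - 4 L \left(2 + 15 L\right)$ ($l{\left(L \right)} = L \left(-4\right) \left(2 + 3 L 5\right) = - 4 L \left(2 + 15 L\right)$)
$O{\left(b \right)} = 12 - 4 b$ ($O{\left(b \right)} = - 4 \left(\left(-2 + b\right) - 1\right) = - 4 \left(-3 + b\right) = 12 - 4 b$)
$\left(O{\left(l{\left(5 \right)} \right)} - 23\right)^{2} = \left(\left(12 - 4 \left(\left(-4\right) 5 \left(2 + 15 \cdot 5\right)\right)\right) - 23\right)^{2} = \left(\left(12 - 4 \left(\left(-4\right) 5 \left(2 + 75\right)\right)\right) - 23\right)^{2} = \left(\left(12 - 4 \left(\left(-4\right) 5 \cdot 77\right)\right) - 23\right)^{2} = \left(\left(12 - -6160\right) - 23\right)^{2} = \left(\left(12 + 6160\right) - 23\right)^{2} = \left(6172 - 23\right)^{2} = 6149^{2} = 37810201$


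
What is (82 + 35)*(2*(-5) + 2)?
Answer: -936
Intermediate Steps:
(82 + 35)*(2*(-5) + 2) = 117*(-10 + 2) = 117*(-8) = -936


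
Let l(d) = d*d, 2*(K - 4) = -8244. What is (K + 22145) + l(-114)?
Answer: 31023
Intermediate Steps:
K = -4118 (K = 4 + (1/2)*(-8244) = 4 - 4122 = -4118)
l(d) = d**2
(K + 22145) + l(-114) = (-4118 + 22145) + (-114)**2 = 18027 + 12996 = 31023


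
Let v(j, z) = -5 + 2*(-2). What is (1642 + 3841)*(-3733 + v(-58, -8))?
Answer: -20517386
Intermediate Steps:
v(j, z) = -9 (v(j, z) = -5 - 4 = -9)
(1642 + 3841)*(-3733 + v(-58, -8)) = (1642 + 3841)*(-3733 - 9) = 5483*(-3742) = -20517386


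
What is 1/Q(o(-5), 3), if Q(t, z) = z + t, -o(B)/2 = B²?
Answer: -1/47 ≈ -0.021277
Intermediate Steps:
o(B) = -2*B²
Q(t, z) = t + z
1/Q(o(-5), 3) = 1/(-2*(-5)² + 3) = 1/(-2*25 + 3) = 1/(-50 + 3) = 1/(-47) = -1/47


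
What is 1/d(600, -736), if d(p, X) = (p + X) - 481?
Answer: -1/617 ≈ -0.0016207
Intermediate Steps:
d(p, X) = -481 + X + p (d(p, X) = (X + p) - 481 = -481 + X + p)
1/d(600, -736) = 1/(-481 - 736 + 600) = 1/(-617) = -1/617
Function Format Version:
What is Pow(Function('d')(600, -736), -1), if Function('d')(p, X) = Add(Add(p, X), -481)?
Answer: Rational(-1, 617) ≈ -0.0016207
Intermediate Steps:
Function('d')(p, X) = Add(-481, X, p) (Function('d')(p, X) = Add(Add(X, p), -481) = Add(-481, X, p))
Pow(Function('d')(600, -736), -1) = Pow(Add(-481, -736, 600), -1) = Pow(-617, -1) = Rational(-1, 617)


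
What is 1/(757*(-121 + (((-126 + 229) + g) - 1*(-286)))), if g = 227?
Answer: 1/374715 ≈ 2.6687e-6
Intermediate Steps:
1/(757*(-121 + (((-126 + 229) + g) - 1*(-286)))) = 1/(757*(-121 + (((-126 + 229) + 227) - 1*(-286)))) = 1/(757*(-121 + ((103 + 227) + 286))) = 1/(757*(-121 + (330 + 286))) = 1/(757*(-121 + 616)) = 1/(757*495) = 1/374715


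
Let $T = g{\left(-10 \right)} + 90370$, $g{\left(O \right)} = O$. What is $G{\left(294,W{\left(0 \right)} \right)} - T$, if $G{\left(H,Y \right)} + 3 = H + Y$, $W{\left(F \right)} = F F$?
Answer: $-90069$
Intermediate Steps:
$W{\left(F \right)} = F^{2}$
$G{\left(H,Y \right)} = -3 + H + Y$ ($G{\left(H,Y \right)} = -3 + \left(H + Y\right) = -3 + H + Y$)
$T = 90360$ ($T = -10 + 90370 = 90360$)
$G{\left(294,W{\left(0 \right)} \right)} - T = \left(-3 + 294 + 0^{2}\right) - 90360 = \left(-3 + 294 + 0\right) - 90360 = 291 - 90360 = -90069$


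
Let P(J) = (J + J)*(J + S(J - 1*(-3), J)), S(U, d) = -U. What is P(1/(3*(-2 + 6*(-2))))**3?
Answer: 1/343 ≈ 0.0029155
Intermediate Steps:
P(J) = -6*J (P(J) = (J + J)*(J - (J - 1*(-3))) = (2*J)*(J - (J + 3)) = (2*J)*(J - (3 + J)) = (2*J)*(J + (-3 - J)) = (2*J)*(-3) = -6*J)
P(1/(3*(-2 + 6*(-2))))**3 = (-6*1/(3*(-2 + 6*(-2))))**3 = (-6*1/(3*(-2 - 12)))**3 = (-6/(3*(-14)))**3 = (-6/(-42))**3 = (-6*(-1/42))**3 = (1/7)**3 = 1/343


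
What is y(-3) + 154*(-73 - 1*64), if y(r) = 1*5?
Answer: -21093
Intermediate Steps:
y(r) = 5
y(-3) + 154*(-73 - 1*64) = 5 + 154*(-73 - 1*64) = 5 + 154*(-73 - 64) = 5 + 154*(-137) = 5 - 21098 = -21093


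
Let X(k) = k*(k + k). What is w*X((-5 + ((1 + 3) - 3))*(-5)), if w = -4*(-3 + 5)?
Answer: -6400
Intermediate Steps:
X(k) = 2*k² (X(k) = k*(2*k) = 2*k²)
w = -8 (w = -4*2 = -8)
w*X((-5 + ((1 + 3) - 3))*(-5)) = -16*((-5 + ((1 + 3) - 3))*(-5))² = -16*((-5 + (4 - 3))*(-5))² = -16*((-5 + 1)*(-5))² = -16*(-4*(-5))² = -16*20² = -16*400 = -8*800 = -6400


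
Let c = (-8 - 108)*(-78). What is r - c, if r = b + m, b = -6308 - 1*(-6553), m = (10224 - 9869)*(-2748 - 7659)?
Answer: -3703288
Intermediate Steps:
m = -3694485 (m = 355*(-10407) = -3694485)
b = 245 (b = -6308 + 6553 = 245)
r = -3694240 (r = 245 - 3694485 = -3694240)
c = 9048 (c = -116*(-78) = 9048)
r - c = -3694240 - 1*9048 = -3694240 - 9048 = -3703288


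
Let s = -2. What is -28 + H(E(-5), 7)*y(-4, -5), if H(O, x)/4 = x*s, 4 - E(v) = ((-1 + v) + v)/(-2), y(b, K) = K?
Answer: 252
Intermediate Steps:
E(v) = 7/2 + v (E(v) = 4 - ((-1 + v) + v)/(-2) = 4 - (-1 + 2*v)*(-1)/2 = 4 - (1/2 - v) = 4 + (-1/2 + v) = 7/2 + v)
H(O, x) = -8*x (H(O, x) = 4*(x*(-2)) = 4*(-2*x) = -8*x)
-28 + H(E(-5), 7)*y(-4, -5) = -28 - 8*7*(-5) = -28 - 56*(-5) = -28 + 280 = 252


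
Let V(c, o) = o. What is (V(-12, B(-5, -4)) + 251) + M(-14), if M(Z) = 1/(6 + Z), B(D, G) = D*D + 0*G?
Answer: 2207/8 ≈ 275.88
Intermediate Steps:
B(D, G) = D² (B(D, G) = D² + 0 = D²)
(V(-12, B(-5, -4)) + 251) + M(-14) = ((-5)² + 251) + 1/(6 - 14) = (25 + 251) + 1/(-8) = 276 - ⅛ = 2207/8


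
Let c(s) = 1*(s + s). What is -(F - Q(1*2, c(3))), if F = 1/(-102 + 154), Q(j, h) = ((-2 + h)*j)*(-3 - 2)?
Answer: -2081/52 ≈ -40.019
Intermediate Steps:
c(s) = 2*s (c(s) = 1*(2*s) = 2*s)
Q(j, h) = -5*j*(-2 + h) (Q(j, h) = (j*(-2 + h))*(-5) = -5*j*(-2 + h))
F = 1/52 ≈ 0.019231
-(F - Q(1*2, c(3))) = -(1/52 - 5*1*2*(2 - 2*3)) = -(1/52 - 5*2*(2 - 1*6)) = -(1/52 - 5*2*(2 - 6)) = -(1/52 - 5*2*(-4)) = -(1/52 - 1*(-40)) = -(1/52 + 40) = -1*2081/52 = -2081/52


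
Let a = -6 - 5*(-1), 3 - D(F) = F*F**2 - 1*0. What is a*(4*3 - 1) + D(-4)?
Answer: 56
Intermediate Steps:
D(F) = 3 - F**3 (D(F) = 3 - (F*F**2 - 1*0) = 3 - (F**3 + 0) = 3 - F**3)
a = -1 (a = -6 + 5 = -1)
a*(4*3 - 1) + D(-4) = -(4*3 - 1) + (3 - 1*(-4)**3) = -(12 - 1) + (3 - 1*(-64)) = -1*11 + (3 + 64) = -11 + 67 = 56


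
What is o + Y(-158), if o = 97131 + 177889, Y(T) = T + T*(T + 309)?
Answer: 251004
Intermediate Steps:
Y(T) = T + T*(309 + T)
o = 275020
o + Y(-158) = 275020 - 158*(310 - 158) = 275020 - 158*152 = 275020 - 24016 = 251004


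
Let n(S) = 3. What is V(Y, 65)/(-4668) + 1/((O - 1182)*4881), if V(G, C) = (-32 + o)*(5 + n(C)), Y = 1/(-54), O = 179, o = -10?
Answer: 137077615/1904405127 ≈ 0.071979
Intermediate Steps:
Y = -1/54 ≈ -0.018519
V(G, C) = -336 (V(G, C) = (-32 - 10)*(5 + 3) = -42*8 = -336)
V(Y, 65)/(-4668) + 1/((O - 1182)*4881) = -336/(-4668) + 1/((179 - 1182)*4881) = -336*(-1/4668) + (1/4881)/(-1003) = 28/389 - 1/1003*1/4881 = 28/389 - 1/4895643 = 137077615/1904405127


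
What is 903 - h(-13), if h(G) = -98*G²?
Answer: 17465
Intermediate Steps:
903 - h(-13) = 903 - (-98)*(-13)² = 903 - (-98)*169 = 903 - 1*(-16562) = 903 + 16562 = 17465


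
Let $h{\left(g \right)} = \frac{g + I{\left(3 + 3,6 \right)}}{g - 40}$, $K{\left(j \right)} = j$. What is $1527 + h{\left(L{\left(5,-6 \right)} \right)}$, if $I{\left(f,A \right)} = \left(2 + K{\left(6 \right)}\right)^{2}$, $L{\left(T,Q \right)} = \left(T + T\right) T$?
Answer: $\frac{7692}{5} \approx 1538.4$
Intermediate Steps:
$L{\left(T,Q \right)} = 2 T^{2}$ ($L{\left(T,Q \right)} = 2 T T = 2 T^{2}$)
$I{\left(f,A \right)} = 64$ ($I{\left(f,A \right)} = \left(2 + 6\right)^{2} = 8^{2} = 64$)
$h{\left(g \right)} = \frac{64 + g}{-40 + g}$ ($h{\left(g \right)} = \frac{g + 64}{g - 40} = \frac{64 + g}{-40 + g}$)
$1527 + h{\left(L{\left(5,-6 \right)} \right)} = 1527 + \frac{64 + 2 \cdot 5^{2}}{-40 + 2 \cdot 5^{2}} = 1527 + \frac{64 + 2 \cdot 25}{-40 + 2 \cdot 25} = 1527 + \frac{64 + 50}{-40 + 50} = 1527 + \frac{1}{10} \cdot 114 = 1527 + \frac{57}{5} = \frac{7692}{5}$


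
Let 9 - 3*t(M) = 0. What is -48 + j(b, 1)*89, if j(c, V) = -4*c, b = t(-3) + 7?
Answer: -3608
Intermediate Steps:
t(M) = 3 (t(M) = 3 - 1/3*0 = 3 + 0 = 3)
b = 10 (b = 3 + 7 = 10)
-48 + j(b, 1)*89 = -48 - 4*10*89 = -48 - 40*89 = -48 - 3560 = -3608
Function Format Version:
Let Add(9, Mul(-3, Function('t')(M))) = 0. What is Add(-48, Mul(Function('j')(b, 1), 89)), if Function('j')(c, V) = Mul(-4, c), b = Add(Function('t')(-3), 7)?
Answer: -3608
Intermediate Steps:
Function('t')(M) = 3 (Function('t')(M) = Add(3, Mul(Rational(-1, 3), 0)) = Add(3, 0) = 3)
b = 10 (b = Add(3, 7) = 10)
Add(-48, Mul(Function('j')(b, 1), 89)) = Add(-48, Mul(Mul(-4, 10), 89)) = Add(-48, Mul(-40, 89)) = Add(-48, -3560) = -3608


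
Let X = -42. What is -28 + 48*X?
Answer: -2044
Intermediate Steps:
-28 + 48*X = -28 + 48*(-42) = -28 - 2016 = -2044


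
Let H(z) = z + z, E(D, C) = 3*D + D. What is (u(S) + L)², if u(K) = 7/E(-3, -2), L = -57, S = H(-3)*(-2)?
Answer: 477481/144 ≈ 3315.8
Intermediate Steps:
E(D, C) = 4*D
H(z) = 2*z
S = 12 (S = (2*(-3))*(-2) = -6*(-2) = 12)
u(K) = -7/12 (u(K) = 7/((4*(-3))) = 7/(-12) = 7*(-1/12) = -7/12)
(u(S) + L)² = (-7/12 - 57)² = (-691/12)² = 477481/144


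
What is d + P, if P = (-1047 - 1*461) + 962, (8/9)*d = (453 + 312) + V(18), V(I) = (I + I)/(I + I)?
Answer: 1263/4 ≈ 315.75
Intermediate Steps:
V(I) = 1 (V(I) = (2*I)/((2*I)) = (2*I)*(1/(2*I)) = 1)
d = 3447/4 (d = 9*((453 + 312) + 1)/8 = 9*(765 + 1)/8 = (9/8)*766 = 3447/4 ≈ 861.75)
P = -546 (P = (-1047 - 461) + 962 = -1508 + 962 = -546)
d + P = 3447/4 - 546 = 1263/4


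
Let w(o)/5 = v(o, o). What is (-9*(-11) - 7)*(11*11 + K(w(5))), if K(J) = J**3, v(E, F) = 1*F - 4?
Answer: 22632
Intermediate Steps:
v(E, F) = -4 + F (v(E, F) = F - 4 = -4 + F)
w(o) = -20 + 5*o (w(o) = 5*(-4 + o) = -20 + 5*o)
(-9*(-11) - 7)*(11*11 + K(w(5))) = (-9*(-11) - 7)*(11*11 + (-20 + 5*5)**3) = (99 - 7)*(121 + (-20 + 25)**3) = 92*(121 + 5**3) = 92*(121 + 125) = 92*246 = 22632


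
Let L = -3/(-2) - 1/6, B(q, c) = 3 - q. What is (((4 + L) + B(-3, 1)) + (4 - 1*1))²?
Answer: 1849/9 ≈ 205.44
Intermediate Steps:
L = 4/3 (L = -3*(-½) - 1*⅙ = 3/2 - ⅙ = 4/3 ≈ 1.3333)
(((4 + L) + B(-3, 1)) + (4 - 1*1))² = (((4 + 4/3) + (3 - 1*(-3))) + (4 - 1*1))² = ((16/3 + (3 + 3)) + (4 - 1))² = ((16/3 + 6) + 3)² = (34/3 + 3)² = (43/3)² = 1849/9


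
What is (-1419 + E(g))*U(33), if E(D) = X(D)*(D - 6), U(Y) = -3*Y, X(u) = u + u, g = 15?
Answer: 113751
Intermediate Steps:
X(u) = 2*u
E(D) = 2*D*(-6 + D) (E(D) = (2*D)*(D - 6) = (2*D)*(-6 + D) = 2*D*(-6 + D))
(-1419 + E(g))*U(33) = (-1419 + 2*15*(-6 + 15))*(-3*33) = (-1419 + 2*15*9)*(-99) = (-1419 + 270)*(-99) = -1149*(-99) = 113751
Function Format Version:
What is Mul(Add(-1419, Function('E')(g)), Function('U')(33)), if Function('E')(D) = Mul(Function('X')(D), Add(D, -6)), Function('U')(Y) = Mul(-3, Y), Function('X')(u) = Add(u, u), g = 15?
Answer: 113751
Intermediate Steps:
Function('X')(u) = Mul(2, u)
Function('E')(D) = Mul(2, D, Add(-6, D)) (Function('E')(D) = Mul(Mul(2, D), Add(D, -6)) = Mul(Mul(2, D), Add(-6, D)) = Mul(2, D, Add(-6, D)))
Mul(Add(-1419, Function('E')(g)), Function('U')(33)) = Mul(Add(-1419, Mul(2, 15, Add(-6, 15))), Mul(-3, 33)) = Mul(Add(-1419, Mul(2, 15, 9)), -99) = Mul(Add(-1419, 270), -99) = Mul(-1149, -99) = 113751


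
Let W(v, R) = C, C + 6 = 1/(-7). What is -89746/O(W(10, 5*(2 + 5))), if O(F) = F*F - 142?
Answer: 4397554/5109 ≈ 860.75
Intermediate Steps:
C = -43/7 (C = -6 + 1/(-7) = -6 - ⅐ = -43/7 ≈ -6.1429)
W(v, R) = -43/7
O(F) = -142 + F² (O(F) = F² - 142 = -142 + F²)
-89746/O(W(10, 5*(2 + 5))) = -89746/(-142 + (-43/7)²) = -89746/(-142 + 1849/49) = -89746/(-5109/49) = -89746*(-49/5109) = 4397554/5109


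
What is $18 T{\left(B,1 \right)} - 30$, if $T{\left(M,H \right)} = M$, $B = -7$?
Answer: $-156$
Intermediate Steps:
$18 T{\left(B,1 \right)} - 30 = 18 \left(-7\right) - 30 = -126 - 30 = -156$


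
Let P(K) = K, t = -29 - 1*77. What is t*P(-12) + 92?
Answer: 1364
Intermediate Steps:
t = -106 (t = -29 - 77 = -106)
t*P(-12) + 92 = -106*(-12) + 92 = 1272 + 92 = 1364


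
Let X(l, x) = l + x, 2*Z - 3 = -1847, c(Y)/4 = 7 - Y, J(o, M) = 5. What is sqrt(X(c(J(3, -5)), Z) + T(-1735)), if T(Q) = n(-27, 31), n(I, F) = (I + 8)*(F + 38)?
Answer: 5*I*sqrt(89) ≈ 47.17*I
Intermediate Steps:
c(Y) = 28 - 4*Y (c(Y) = 4*(7 - Y) = 28 - 4*Y)
Z = -922 (Z = 3/2 + (1/2)*(-1847) = 3/2 - 1847/2 = -922)
n(I, F) = (8 + I)*(38 + F)
T(Q) = -1311 (T(Q) = 304 + 8*31 + 38*(-27) + 31*(-27) = 304 + 248 - 1026 - 837 = -1311)
sqrt(X(c(J(3, -5)), Z) + T(-1735)) = sqrt(((28 - 4*5) - 922) - 1311) = sqrt(((28 - 20) - 922) - 1311) = sqrt((8 - 922) - 1311) = sqrt(-914 - 1311) = sqrt(-2225) = 5*I*sqrt(89)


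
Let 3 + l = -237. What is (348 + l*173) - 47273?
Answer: -88445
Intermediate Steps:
l = -240 (l = -3 - 237 = -240)
(348 + l*173) - 47273 = (348 - 240*173) - 47273 = (348 - 41520) - 47273 = -41172 - 47273 = -88445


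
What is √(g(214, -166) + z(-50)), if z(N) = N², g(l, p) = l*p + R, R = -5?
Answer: I*√33029 ≈ 181.74*I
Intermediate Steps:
g(l, p) = -5 + l*p (g(l, p) = l*p - 5 = -5 + l*p)
√(g(214, -166) + z(-50)) = √((-5 + 214*(-166)) + (-50)²) = √((-5 - 35524) + 2500) = √(-35529 + 2500) = √(-33029) = I*√33029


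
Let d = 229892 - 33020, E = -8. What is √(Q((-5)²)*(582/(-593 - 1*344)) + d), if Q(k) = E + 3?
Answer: 3*√19205582182/937 ≈ 443.71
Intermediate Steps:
Q(k) = -5 (Q(k) = -8 + 3 = -5)
d = 196872
√(Q((-5)²)*(582/(-593 - 1*344)) + d) = √(-2910/(-593 - 1*344) + 196872) = √(-2910/(-593 - 344) + 196872) = √(-2910/(-937) + 196872) = √(-2910*(-1)/937 + 196872) = √(-5*(-582/937) + 196872) = √(2910/937 + 196872) = √(184471974/937) = 3*√19205582182/937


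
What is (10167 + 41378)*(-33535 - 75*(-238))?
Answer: -808483325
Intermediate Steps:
(10167 + 41378)*(-33535 - 75*(-238)) = 51545*(-33535 + 17850) = 51545*(-15685) = -808483325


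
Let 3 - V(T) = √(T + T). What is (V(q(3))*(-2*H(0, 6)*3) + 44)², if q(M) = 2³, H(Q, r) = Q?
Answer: 1936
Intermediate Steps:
q(M) = 8
V(T) = 3 - √2*√T (V(T) = 3 - √(T + T) = 3 - √(2*T) = 3 - √2*√T)
(V(q(3))*(-2*H(0, 6)*3) + 44)² = ((3 - √2*√8)*(-2*0*3) + 44)² = ((3 - √2*2*√2)*(0*3) + 44)² = ((3 - 4)*0 + 44)² = (-1*0 + 44)² = (0 + 44)² = 44² = 1936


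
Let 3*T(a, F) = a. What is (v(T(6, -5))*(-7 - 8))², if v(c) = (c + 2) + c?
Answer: 8100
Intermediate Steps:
T(a, F) = a/3
v(c) = 2 + 2*c (v(c) = (2 + c) + c = 2 + 2*c)
(v(T(6, -5))*(-7 - 8))² = ((2 + 2*((⅓)*6))*(-7 - 8))² = ((2 + 2*2)*(-15))² = ((2 + 4)*(-15))² = (6*(-15))² = (-90)² = 8100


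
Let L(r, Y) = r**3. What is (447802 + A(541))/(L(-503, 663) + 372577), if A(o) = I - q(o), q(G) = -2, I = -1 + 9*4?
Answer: -447839/126890950 ≈ -0.0035293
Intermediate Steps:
I = 35 (I = -1 + 36 = 35)
A(o) = 37 (A(o) = 35 - 1*(-2) = 35 + 2 = 37)
(447802 + A(541))/(L(-503, 663) + 372577) = (447802 + 37)/((-503)**3 + 372577) = 447839/(-127263527 + 372577) = 447839/(-126890950) = 447839*(-1/126890950) = -447839/126890950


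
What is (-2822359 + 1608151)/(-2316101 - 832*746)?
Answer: 1214208/2936773 ≈ 0.41345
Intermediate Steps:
(-2822359 + 1608151)/(-2316101 - 832*746) = -1214208/(-2316101 - 620672) = -1214208/(-2936773) = -1214208*(-1/2936773) = 1214208/2936773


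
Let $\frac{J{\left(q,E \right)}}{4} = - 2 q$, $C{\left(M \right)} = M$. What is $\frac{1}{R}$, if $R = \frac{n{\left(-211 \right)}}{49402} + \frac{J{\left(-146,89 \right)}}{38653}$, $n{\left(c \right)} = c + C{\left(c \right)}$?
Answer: $\frac{954767753}{20694985} \approx 46.135$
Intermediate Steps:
$n{\left(c \right)} = 2 c$ ($n{\left(c \right)} = c + c = 2 c$)
$J{\left(q,E \right)} = - 8 q$ ($J{\left(q,E \right)} = 4 \left(- 2 q\right) = - 8 q$)
$R = \frac{20694985}{954767753}$ ($R = \frac{2 \left(-211\right)}{49402} + \frac{\left(-8\right) \left(-146\right)}{38653} = \left(-422\right) \frac{1}{49402} + 1168 \cdot \frac{1}{38653} = - \frac{211}{24701} + \frac{1168}{38653} = \frac{20694985}{954767753} \approx 0.021675$)
$\frac{1}{R} = \frac{1}{\frac{20694985}{954767753}} = \frac{954767753}{20694985}$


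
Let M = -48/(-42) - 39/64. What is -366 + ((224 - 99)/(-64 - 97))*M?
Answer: -26428723/72128 ≈ -366.41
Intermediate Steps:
M = 239/448 (M = -48*(-1/42) - 39*1/64 = 8/7 - 39/64 = 239/448 ≈ 0.53348)
-366 + ((224 - 99)/(-64 - 97))*M = -366 + ((224 - 99)/(-64 - 97))*(239/448) = -366 + (125/(-161))*(239/448) = -366 + (125*(-1/161))*(239/448) = -366 - 125/161*239/448 = -366 - 29875/72128 = -26428723/72128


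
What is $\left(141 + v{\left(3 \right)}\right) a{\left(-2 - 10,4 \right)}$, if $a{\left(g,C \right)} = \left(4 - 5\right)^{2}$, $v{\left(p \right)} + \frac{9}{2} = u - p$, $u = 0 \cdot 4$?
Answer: $\frac{267}{2} \approx 133.5$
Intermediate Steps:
$u = 0$
$v{\left(p \right)} = - \frac{9}{2} - p$ ($v{\left(p \right)} = - \frac{9}{2} + \left(0 - p\right) = - \frac{9}{2} - p$)
$a{\left(g,C \right)} = 1$ ($a{\left(g,C \right)} = \left(-1\right)^{2} = 1$)
$\left(141 + v{\left(3 \right)}\right) a{\left(-2 - 10,4 \right)} = \left(141 - \frac{15}{2}\right) 1 = \frac{267}{2} \cdot 1 = \frac{267}{2}$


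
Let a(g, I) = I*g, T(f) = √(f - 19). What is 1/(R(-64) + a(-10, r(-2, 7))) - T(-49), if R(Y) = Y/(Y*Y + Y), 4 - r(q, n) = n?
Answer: 63/1889 - 2*I*√17 ≈ 0.033351 - 8.2462*I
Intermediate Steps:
r(q, n) = 4 - n
T(f) = √(-19 + f)
R(Y) = Y/(Y + Y²) (R(Y) = Y/(Y² + Y) = Y/(Y + Y²))
1/(R(-64) + a(-10, r(-2, 7))) - T(-49) = 1/(1/(1 - 64) + (4 - 1*7)*(-10)) - √(-19 - 49) = 1/(1/(-63) + (4 - 7)*(-10)) - √(-68) = 1/(-1/63 - 3*(-10)) - 2*I*√17 = 1/(-1/63 + 30) - 2*I*√17 = 1/(1889/63) - 2*I*√17 = 63/1889 - 2*I*√17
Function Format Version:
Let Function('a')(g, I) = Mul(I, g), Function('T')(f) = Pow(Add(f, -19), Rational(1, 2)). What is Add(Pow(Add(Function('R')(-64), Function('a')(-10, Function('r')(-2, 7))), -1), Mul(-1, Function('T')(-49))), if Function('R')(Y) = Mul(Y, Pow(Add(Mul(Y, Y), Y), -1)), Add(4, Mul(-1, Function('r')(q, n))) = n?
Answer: Add(Rational(63, 1889), Mul(-2, I, Pow(17, Rational(1, 2)))) ≈ Add(0.033351, Mul(-8.2462, I))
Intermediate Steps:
Function('r')(q, n) = Add(4, Mul(-1, n))
Function('T')(f) = Pow(Add(-19, f), Rational(1, 2))
Function('R')(Y) = Mul(Y, Pow(Add(Y, Pow(Y, 2)), -1)) (Function('R')(Y) = Mul(Y, Pow(Add(Pow(Y, 2), Y), -1)) = Mul(Y, Pow(Add(Y, Pow(Y, 2)), -1)))
Add(Pow(Add(Function('R')(-64), Function('a')(-10, Function('r')(-2, 7))), -1), Mul(-1, Function('T')(-49))) = Add(Pow(Add(Pow(Add(1, -64), -1), Mul(Add(4, Mul(-1, 7)), -10)), -1), Mul(-1, Pow(Add(-19, -49), Rational(1, 2)))) = Add(Pow(Add(Pow(-63, -1), Mul(Add(4, -7), -10)), -1), Mul(-1, Pow(-68, Rational(1, 2)))) = Add(Pow(Add(Rational(-1, 63), Mul(-3, -10)), -1), Mul(-1, Mul(2, I, Pow(17, Rational(1, 2))))) = Add(Pow(Add(Rational(-1, 63), 30), -1), Mul(-2, I, Pow(17, Rational(1, 2)))) = Add(Pow(Rational(1889, 63), -1), Mul(-2, I, Pow(17, Rational(1, 2)))) = Add(Rational(63, 1889), Mul(-2, I, Pow(17, Rational(1, 2))))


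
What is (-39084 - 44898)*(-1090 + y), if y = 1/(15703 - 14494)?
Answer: 36890745146/403 ≈ 9.1540e+7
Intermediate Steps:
y = 1/1209 ≈ 0.00082713
(-39084 - 44898)*(-1090 + y) = (-39084 - 44898)*(-1090 + 1/1209) = -83982*(-1317809/1209) = 36890745146/403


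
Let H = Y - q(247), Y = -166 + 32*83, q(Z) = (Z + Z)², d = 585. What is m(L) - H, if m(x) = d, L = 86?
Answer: 242131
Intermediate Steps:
m(x) = 585
q(Z) = 4*Z² (q(Z) = (2*Z)² = 4*Z²)
Y = 2490 (Y = -166 + 2656 = 2490)
H = -241546 (H = 2490 - 4*247² = 2490 - 4*61009 = 2490 - 1*244036 = 2490 - 244036 = -241546)
m(L) - H = 585 - 1*(-241546) = 585 + 241546 = 242131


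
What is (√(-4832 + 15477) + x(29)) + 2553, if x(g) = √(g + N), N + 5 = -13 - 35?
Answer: 2553 + √10645 + 2*I*√6 ≈ 2656.2 + 4.899*I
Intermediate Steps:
N = -53 (N = -5 + (-13 - 35) = -5 - 48 = -53)
x(g) = √(-53 + g) (x(g) = √(g - 53) = √(-53 + g))
(√(-4832 + 15477) + x(29)) + 2553 = (√(-4832 + 15477) + √(-53 + 29)) + 2553 = (√10645 + √(-24)) + 2553 = (√10645 + 2*I*√6) + 2553 = 2553 + √10645 + 2*I*√6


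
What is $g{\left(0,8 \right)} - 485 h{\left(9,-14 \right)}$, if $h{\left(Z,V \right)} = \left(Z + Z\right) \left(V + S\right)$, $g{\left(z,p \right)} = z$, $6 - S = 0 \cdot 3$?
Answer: $69840$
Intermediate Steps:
$S = 6$ ($S = 6 - 0 \cdot 3 = 6 - 0 = 6 + 0 = 6$)
$h{\left(Z,V \right)} = 2 Z \left(6 + V\right)$ ($h{\left(Z,V \right)} = \left(Z + Z\right) \left(V + 6\right) = 2 Z \left(6 + V\right)$)
$g{\left(0,8 \right)} - 485 h{\left(9,-14 \right)} = 0 - 485 \cdot 2 \cdot 9 \left(6 - 14\right) = 0 - 485 \cdot 2 \cdot 9 \left(-8\right) = 0 - -69840 = 0 + 69840 = 69840$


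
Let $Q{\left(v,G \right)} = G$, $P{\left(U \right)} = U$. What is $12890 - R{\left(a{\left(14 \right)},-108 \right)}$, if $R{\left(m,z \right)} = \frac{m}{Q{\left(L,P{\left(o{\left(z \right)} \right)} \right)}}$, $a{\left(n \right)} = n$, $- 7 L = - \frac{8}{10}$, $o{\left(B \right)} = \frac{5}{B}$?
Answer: $\frac{65962}{5} \approx 13192.0$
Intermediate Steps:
$L = \frac{4}{35}$ ($L = - \frac{\left(-8\right) \frac{1}{10}}{7} = \left(- \frac{1}{7}\right) \left(- \frac{4}{5}\right) = \frac{4}{35} \approx 0.11429$)
$R{\left(m,z \right)} = \frac{m z}{5}$ ($R{\left(m,z \right)} = \frac{m}{5 \frac{1}{z}} = m \frac{z}{5} = \frac{m z}{5}$)
$12890 - R{\left(a{\left(14 \right)},-108 \right)} = 12890 - \frac{1}{5} \cdot 14 \left(-108\right) = 12890 - - \frac{1512}{5} = 12890 + \frac{1512}{5} = \frac{65962}{5}$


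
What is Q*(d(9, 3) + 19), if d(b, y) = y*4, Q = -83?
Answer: -2573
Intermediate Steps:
d(b, y) = 4*y
Q*(d(9, 3) + 19) = -83*(4*3 + 19) = -83*(12 + 19) = -83*31 = -2573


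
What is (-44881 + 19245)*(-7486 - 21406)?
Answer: 740675312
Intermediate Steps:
(-44881 + 19245)*(-7486 - 21406) = -25636*(-28892) = 740675312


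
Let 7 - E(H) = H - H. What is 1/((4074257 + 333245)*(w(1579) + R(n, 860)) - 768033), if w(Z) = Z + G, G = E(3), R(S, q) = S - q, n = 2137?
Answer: 1/12617910193 ≈ 7.9252e-11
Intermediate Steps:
E(H) = 7 (E(H) = 7 - (H - H) = 7 - 1*0 = 7 + 0 = 7)
G = 7
w(Z) = 7 + Z (w(Z) = Z + 7 = 7 + Z)
1/((4074257 + 333245)*(w(1579) + R(n, 860)) - 768033) = 1/((4074257 + 333245)*((7 + 1579) + (2137 - 1*860)) - 768033) = 1/(4407502*(1586 + (2137 - 860)) - 768033) = 1/(4407502*(1586 + 1277) - 768033) = 1/(4407502*2863 - 768033) = 1/(12618678226 - 768033) = 1/12617910193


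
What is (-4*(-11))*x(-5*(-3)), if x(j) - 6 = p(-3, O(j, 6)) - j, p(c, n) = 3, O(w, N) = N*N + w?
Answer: -264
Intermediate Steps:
O(w, N) = w + N² (O(w, N) = N² + w = w + N²)
x(j) = 9 - j (x(j) = 6 + (3 - j) = 9 - j)
(-4*(-11))*x(-5*(-3)) = (-4*(-11))*(9 - (-5)*(-3)) = 44*(9 - 1*15) = 44*(9 - 15) = 44*(-6) = -264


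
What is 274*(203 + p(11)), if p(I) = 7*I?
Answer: 76720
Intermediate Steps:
274*(203 + p(11)) = 274*(203 + 7*11) = 274*(203 + 77) = 274*280 = 76720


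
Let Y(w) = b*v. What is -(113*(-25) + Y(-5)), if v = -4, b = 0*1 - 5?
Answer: 2805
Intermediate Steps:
b = -5 (b = 0 - 5 = -5)
Y(w) = 20 (Y(w) = -5*(-4) = 20)
-(113*(-25) + Y(-5)) = -(113*(-25) + 20) = -(-2825 + 20) = -1*(-2805) = 2805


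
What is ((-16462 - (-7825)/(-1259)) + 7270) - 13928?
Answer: -29115905/1259 ≈ -23126.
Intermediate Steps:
((-16462 - (-7825)/(-1259)) + 7270) - 13928 = ((-16462 - (-7825)*(-1)/1259) + 7270) - 13928 = ((-16462 - 1*7825/1259) + 7270) - 13928 = ((-16462 - 7825/1259) + 7270) - 13928 = (-20733483/1259 + 7270) - 13928 = -11580553/1259 - 13928 = -29115905/1259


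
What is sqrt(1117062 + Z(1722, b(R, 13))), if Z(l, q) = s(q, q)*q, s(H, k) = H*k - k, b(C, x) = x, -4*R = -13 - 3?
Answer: 73*sqrt(210) ≈ 1057.9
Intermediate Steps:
R = 4 (R = -(-13 - 3)/4 = -1/4*(-16) = 4)
s(H, k) = -k + H*k
Z(l, q) = q**2*(-1 + q) (Z(l, q) = (q*(-1 + q))*q = q**2*(-1 + q))
sqrt(1117062 + Z(1722, b(R, 13))) = sqrt(1117062 + 13**2*(-1 + 13)) = sqrt(1117062 + 169*12) = sqrt(1117062 + 2028) = sqrt(1119090) = 73*sqrt(210)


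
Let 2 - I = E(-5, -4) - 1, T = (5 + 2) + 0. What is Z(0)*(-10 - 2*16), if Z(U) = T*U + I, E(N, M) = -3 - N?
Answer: -42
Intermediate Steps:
T = 7 (T = 7 + 0 = 7)
I = 1 (I = 2 - ((-3 - 1*(-5)) - 1) = 2 - ((-3 + 5) - 1) = 2 - (2 - 1) = 2 - 1*1 = 2 - 1 = 1)
Z(U) = 1 + 7*U (Z(U) = 7*U + 1 = 1 + 7*U)
Z(0)*(-10 - 2*16) = (1 + 7*0)*(-10 - 2*16) = (1 + 0)*(-10 - 32) = 1*(-42) = -42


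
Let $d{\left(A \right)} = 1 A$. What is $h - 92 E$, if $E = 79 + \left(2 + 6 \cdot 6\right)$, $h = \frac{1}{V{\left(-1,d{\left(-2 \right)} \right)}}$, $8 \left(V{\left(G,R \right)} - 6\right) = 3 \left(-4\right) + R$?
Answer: $- \frac{182984}{17} \approx -10764.0$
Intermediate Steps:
$d{\left(A \right)} = A$
$V{\left(G,R \right)} = \frac{9}{2} + \frac{R}{8}$ ($V{\left(G,R \right)} = 6 + \frac{3 \left(-4\right) + R}{8} = 6 + \frac{-12 + R}{8} = 6 + \left(- \frac{3}{2} + \frac{R}{8}\right) = \frac{9}{2} + \frac{R}{8}$)
$h = \frac{4}{17}$ ($h = \frac{1}{\frac{9}{2} + \frac{1}{8} \left(-2\right)} = \frac{1}{\frac{9}{2} - \frac{1}{4}} = \frac{1}{\frac{17}{4}} = \frac{4}{17} \approx 0.23529$)
$E = 117$ ($E = 79 + \left(2 + 36\right) = 79 + 38 = 117$)
$h - 92 E = \frac{4}{17} - 10764 = - \frac{182984}{17}$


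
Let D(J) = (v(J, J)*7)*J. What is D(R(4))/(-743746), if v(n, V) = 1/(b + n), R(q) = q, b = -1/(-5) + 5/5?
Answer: -35/4834349 ≈ -7.2399e-6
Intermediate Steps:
b = 6/5 (b = -1*(-⅕) + 5*(⅕) = ⅕ + 1 = 6/5 ≈ 1.2000)
v(n, V) = 1/(6/5 + n)
D(J) = 35*J/(6 + 5*J) (D(J) = ((5/(6 + 5*J))*7)*J = (35/(6 + 5*J))*J = 35*J/(6 + 5*J))
D(R(4))/(-743746) = (35*4/(6 + 5*4))/(-743746) = (35*4/(6 + 20))*(-1/743746) = (35*4/26)*(-1/743746) = (35*4*(1/26))*(-1/743746) = (70/13)*(-1/743746) = -35/4834349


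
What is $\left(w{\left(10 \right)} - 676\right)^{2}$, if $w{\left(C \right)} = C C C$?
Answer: $104976$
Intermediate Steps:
$w{\left(C \right)} = C^{3}$ ($w{\left(C \right)} = C^{2} C = C^{3}$)
$\left(w{\left(10 \right)} - 676\right)^{2} = \left(10^{3} - 676\right)^{2} = \left(1000 - 676\right)^{2} = 324^{2} = 104976$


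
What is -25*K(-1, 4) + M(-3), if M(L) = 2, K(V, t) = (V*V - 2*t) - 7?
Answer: 352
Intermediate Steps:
K(V, t) = -7 + V² - 2*t (K(V, t) = (V² - 2*t) - 7 = -7 + V² - 2*t)
-25*K(-1, 4) + M(-3) = -25*(-7 + (-1)² - 2*4) + 2 = -25*(-7 + 1 - 8) + 2 = -25*(-14) + 2 = 350 + 2 = 352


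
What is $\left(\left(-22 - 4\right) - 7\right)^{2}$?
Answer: $1089$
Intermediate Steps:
$\left(\left(-22 - 4\right) - 7\right)^{2} = \left(-26 - 7\right)^{2} = \left(-33\right)^{2} = 1089$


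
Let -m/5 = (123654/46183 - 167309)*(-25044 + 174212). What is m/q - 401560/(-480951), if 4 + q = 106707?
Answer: 2771668636304570331560/2370061430801199 ≈ 1.1695e+6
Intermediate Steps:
m = 5762887814915120/46183 (m = -5*(123654/46183 - 167309)*(-25044 + 174212) = -5*(123654*(1/46183) - 167309)*149168 = -5*(123654/46183 - 167309)*149168 = -(-38633539465)*149168/46183 = -5*(-1152577562983024/46183) = 5762887814915120/46183 ≈ 1.2478e+11)
q = 106703 (q = -4 + 106707 = 106703)
m/q - 401560/(-480951) = (5762887814915120/46183)/106703 - 401560/(-480951) = (5762887814915120/46183)*(1/106703) - 401560*(-1/480951) = 5762887814915120/4927864649 + 401560/480951 = 2771668636304570331560/2370061430801199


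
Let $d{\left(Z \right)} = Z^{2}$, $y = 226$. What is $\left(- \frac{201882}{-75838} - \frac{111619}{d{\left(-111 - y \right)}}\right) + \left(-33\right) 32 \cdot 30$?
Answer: $- \frac{136420246532912}{4306422911} \approx -31678.0$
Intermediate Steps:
$\left(- \frac{201882}{-75838} - \frac{111619}{d{\left(-111 - y \right)}}\right) + \left(-33\right) 32 \cdot 30 = \left(- \frac{201882}{-75838} - \frac{111619}{\left(-111 - 226\right)^{2}}\right) + \left(-33\right) 32 \cdot 30 = \left(\left(-201882\right) \left(- \frac{1}{75838}\right) - \frac{111619}{\left(-111 - 226\right)^{2}}\right) - 31680 = \left(\frac{100941}{37919} - \frac{111619}{\left(-337\right)^{2}}\right) - 31680 = \left(\frac{100941}{37919} - \frac{111619}{113569}\right) - 31680 = \frac{7231287568}{4306422911} - 31680 = - \frac{136420246532912}{4306422911}$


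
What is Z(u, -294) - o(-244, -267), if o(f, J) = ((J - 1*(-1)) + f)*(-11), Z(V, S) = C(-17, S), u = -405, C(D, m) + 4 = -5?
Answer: -5619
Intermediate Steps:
C(D, m) = -9 (C(D, m) = -4 - 5 = -9)
Z(V, S) = -9
o(f, J) = -11 - 11*J - 11*f (o(f, J) = ((J + 1) + f)*(-11) = ((1 + J) + f)*(-11) = (1 + J + f)*(-11) = -11 - 11*J - 11*f)
Z(u, -294) - o(-244, -267) = -9 - (-11 - 11*(-267) - 11*(-244)) = -9 - (-11 + 2937 + 2684) = -9 - 1*5610 = -9 - 5610 = -5619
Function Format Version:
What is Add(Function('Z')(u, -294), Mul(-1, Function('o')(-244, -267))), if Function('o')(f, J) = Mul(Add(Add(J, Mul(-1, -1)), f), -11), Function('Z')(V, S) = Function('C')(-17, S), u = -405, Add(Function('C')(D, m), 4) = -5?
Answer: -5619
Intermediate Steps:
Function('C')(D, m) = -9 (Function('C')(D, m) = Add(-4, -5) = -9)
Function('Z')(V, S) = -9
Function('o')(f, J) = Add(-11, Mul(-11, J), Mul(-11, f)) (Function('o')(f, J) = Mul(Add(Add(J, 1), f), -11) = Mul(Add(Add(1, J), f), -11) = Mul(Add(1, J, f), -11) = Add(-11, Mul(-11, J), Mul(-11, f)))
Add(Function('Z')(u, -294), Mul(-1, Function('o')(-244, -267))) = Add(-9, Mul(-1, Add(-11, Mul(-11, -267), Mul(-11, -244)))) = Add(-9, Mul(-1, Add(-11, 2937, 2684))) = Add(-9, Mul(-1, 5610)) = Add(-9, -5610) = -5619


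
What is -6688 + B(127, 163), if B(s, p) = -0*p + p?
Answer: -6525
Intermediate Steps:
B(s, p) = p (B(s, p) = -4*0 + p = 0 + p = p)
-6688 + B(127, 163) = -6688 + 163 = -6525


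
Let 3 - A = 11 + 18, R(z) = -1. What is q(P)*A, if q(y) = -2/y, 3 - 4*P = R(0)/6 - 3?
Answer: 1248/37 ≈ 33.730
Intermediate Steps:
A = -26 (A = 3 - (11 + 18) = 3 - 1*29 = 3 - 29 = -26)
P = 37/24 (P = ¾ - (-1/6 - 3)/4 = ¾ - (-1*⅙ - 3)/4 = ¾ - (-⅙ - 3)/4 = ¾ - ¼*(-19/6) = ¾ + 19/24 = 37/24 ≈ 1.5417)
q(P)*A = -2/37/24*(-26) = -2*24/37*(-26) = -48/37*(-26) = 1248/37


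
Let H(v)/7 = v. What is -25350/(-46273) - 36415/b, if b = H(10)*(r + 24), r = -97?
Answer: 362913959/47291006 ≈ 7.6741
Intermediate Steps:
H(v) = 7*v
b = -5110 (b = (7*10)*(-97 + 24) = 70*(-73) = -5110)
-25350/(-46273) - 36415/b = -25350/(-46273) - 36415/(-5110) = -25350*(-1/46273) - 36415*(-1/5110) = 25350/46273 + 7283/1022 = 362913959/47291006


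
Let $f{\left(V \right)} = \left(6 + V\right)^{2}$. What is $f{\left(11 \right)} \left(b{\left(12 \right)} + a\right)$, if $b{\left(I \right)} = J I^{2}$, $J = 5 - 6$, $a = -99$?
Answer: $-70227$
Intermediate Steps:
$J = -1$
$b{\left(I \right)} = - I^{2}$
$f{\left(11 \right)} \left(b{\left(12 \right)} + a\right) = \left(6 + 11\right)^{2} \left(- 12^{2} - 99\right) = 17^{2} \left(\left(-1\right) 144 - 99\right) = 289 \left(-144 - 99\right) = 289 \left(-243\right) = -70227$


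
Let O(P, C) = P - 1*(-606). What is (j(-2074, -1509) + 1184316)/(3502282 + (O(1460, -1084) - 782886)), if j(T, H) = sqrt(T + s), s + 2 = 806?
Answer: 197386/453577 + I*sqrt(1270)/2721462 ≈ 0.43518 + 1.3095e-5*I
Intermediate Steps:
s = 804 (s = -2 + 806 = 804)
O(P, C) = 606 + P (O(P, C) = P + 606 = 606 + P)
j(T, H) = sqrt(804 + T) (j(T, H) = sqrt(T + 804) = sqrt(804 + T))
(j(-2074, -1509) + 1184316)/(3502282 + (O(1460, -1084) - 782886)) = (sqrt(804 - 2074) + 1184316)/(3502282 + ((606 + 1460) - 782886)) = (sqrt(-1270) + 1184316)/(3502282 + (2066 - 782886)) = (I*sqrt(1270) + 1184316)/(3502282 - 780820) = (1184316 + I*sqrt(1270))/2721462 = (1184316 + I*sqrt(1270))*(1/2721462) = 197386/453577 + I*sqrt(1270)/2721462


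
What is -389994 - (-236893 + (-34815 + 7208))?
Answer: -125494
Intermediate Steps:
-389994 - (-236893 + (-34815 + 7208)) = -389994 - (-236893 - 27607) = -389994 - 1*(-264500) = -389994 + 264500 = -125494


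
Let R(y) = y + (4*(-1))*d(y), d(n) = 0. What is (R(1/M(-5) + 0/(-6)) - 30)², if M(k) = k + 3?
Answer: 3721/4 ≈ 930.25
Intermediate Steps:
M(k) = 3 + k
R(y) = y (R(y) = y + (4*(-1))*0 = y - 4*0 = y + 0 = y)
(R(1/M(-5) + 0/(-6)) - 30)² = ((1/(3 - 5) + 0/(-6)) - 30)² = ((1/(-2) + 0*(-⅙)) - 30)² = ((1*(-½) + 0) - 30)² = ((-½ + 0) - 30)² = (-½ - 30)² = (-61/2)² = 3721/4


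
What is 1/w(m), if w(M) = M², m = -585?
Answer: 1/342225 ≈ 2.9221e-6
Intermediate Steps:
1/w(m) = 1/((-585)²) = 1/342225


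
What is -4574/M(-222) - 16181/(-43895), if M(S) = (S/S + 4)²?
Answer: -40074241/219475 ≈ -182.59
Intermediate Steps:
M(S) = 25 (M(S) = (1 + 4)² = 5² = 25)
-4574/M(-222) - 16181/(-43895) = -4574/25 - 16181/(-43895) = -4574*1/25 - 16181*(-1/43895) = -4574/25 + 16181/43895 = -40074241/219475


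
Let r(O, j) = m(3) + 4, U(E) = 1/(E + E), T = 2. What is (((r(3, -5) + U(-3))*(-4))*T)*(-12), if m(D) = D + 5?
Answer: 1136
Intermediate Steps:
m(D) = 5 + D
U(E) = 1/(2*E)
r(O, j) = 12 (r(O, j) = (5 + 3) + 4 = 8 + 4 = 12)
(((r(3, -5) + U(-3))*(-4))*T)*(-12) = (((12 + (½)/(-3))*(-4))*2)*(-12) = (((12 + (½)*(-⅓))*(-4))*2)*(-12) = (((12 - ⅙)*(-4))*2)*(-12) = (((71/6)*(-4))*2)*(-12) = -142/3*2*(-12) = -284/3*(-12) = 1136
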